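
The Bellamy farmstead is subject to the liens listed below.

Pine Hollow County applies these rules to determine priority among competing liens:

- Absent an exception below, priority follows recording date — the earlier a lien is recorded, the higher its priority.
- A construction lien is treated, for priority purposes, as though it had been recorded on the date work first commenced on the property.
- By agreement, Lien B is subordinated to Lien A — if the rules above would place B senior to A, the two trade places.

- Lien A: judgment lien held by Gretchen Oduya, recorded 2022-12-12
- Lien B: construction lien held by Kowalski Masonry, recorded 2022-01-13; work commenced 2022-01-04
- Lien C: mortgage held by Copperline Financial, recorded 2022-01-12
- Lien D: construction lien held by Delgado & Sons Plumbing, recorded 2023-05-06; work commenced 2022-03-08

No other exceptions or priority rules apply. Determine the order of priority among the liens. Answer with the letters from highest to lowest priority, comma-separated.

A, C, D, B

Effective dates after the stated exceptions: B relates back to 2022-01-04 (work commenced); D is treated as recorded 2022-03-08, the work-commencement date.
By effective date, earliest first: B (2022-01-04), C (2022-01-12), D (2022-03-08), A (2022-12-12).
Because B would otherwise rank above A, the subordination swaps them.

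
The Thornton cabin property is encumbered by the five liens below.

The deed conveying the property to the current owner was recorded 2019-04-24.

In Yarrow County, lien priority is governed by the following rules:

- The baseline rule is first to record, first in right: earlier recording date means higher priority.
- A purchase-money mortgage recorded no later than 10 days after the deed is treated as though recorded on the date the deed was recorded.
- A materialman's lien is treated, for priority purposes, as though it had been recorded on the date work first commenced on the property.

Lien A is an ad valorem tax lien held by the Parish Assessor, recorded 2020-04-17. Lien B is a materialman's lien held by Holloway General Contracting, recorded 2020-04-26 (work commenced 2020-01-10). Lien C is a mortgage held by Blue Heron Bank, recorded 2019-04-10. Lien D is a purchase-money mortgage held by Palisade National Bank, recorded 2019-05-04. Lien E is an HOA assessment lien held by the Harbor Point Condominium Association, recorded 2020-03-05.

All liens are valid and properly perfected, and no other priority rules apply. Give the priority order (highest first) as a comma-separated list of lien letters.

Adjusting effective dates: B's effective date is 2020-01-10, when work began; D was recorded within the 10-day window, so its effective date is the deed date 2019-04-24.
Sorted by effective date: C (2019-04-10), D (2019-04-24), B (2020-01-10), E (2020-03-05), A (2020-04-17).

C, D, B, E, A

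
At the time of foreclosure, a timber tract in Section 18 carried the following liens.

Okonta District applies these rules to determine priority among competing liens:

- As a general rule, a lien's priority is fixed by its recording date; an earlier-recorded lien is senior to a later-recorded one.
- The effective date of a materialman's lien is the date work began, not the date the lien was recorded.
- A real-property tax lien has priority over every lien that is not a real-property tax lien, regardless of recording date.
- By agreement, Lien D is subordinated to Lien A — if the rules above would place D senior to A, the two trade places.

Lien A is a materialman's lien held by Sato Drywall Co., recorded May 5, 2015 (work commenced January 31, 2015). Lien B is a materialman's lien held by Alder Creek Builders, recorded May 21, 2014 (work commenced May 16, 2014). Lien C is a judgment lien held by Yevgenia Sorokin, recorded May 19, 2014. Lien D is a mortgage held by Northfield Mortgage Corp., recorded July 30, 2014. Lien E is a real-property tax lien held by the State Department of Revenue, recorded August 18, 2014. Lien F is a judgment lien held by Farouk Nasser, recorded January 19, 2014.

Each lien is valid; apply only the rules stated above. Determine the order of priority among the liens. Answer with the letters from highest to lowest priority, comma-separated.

E, F, B, C, A, D

Effective dates after the stated exceptions: A is treated as recorded January 31, 2015, the work-commencement date; B's effective date is May 16, 2014, when work began.
E is a real-property tax lien, so it outranks all other liens regardless of date.
The other liens, earliest effective date first: F (January 19, 2014), B (May 16, 2014), C (May 19, 2014), D (July 30, 2014), A (January 31, 2015).
The subordination applies — D was senior to A — so D and A swap.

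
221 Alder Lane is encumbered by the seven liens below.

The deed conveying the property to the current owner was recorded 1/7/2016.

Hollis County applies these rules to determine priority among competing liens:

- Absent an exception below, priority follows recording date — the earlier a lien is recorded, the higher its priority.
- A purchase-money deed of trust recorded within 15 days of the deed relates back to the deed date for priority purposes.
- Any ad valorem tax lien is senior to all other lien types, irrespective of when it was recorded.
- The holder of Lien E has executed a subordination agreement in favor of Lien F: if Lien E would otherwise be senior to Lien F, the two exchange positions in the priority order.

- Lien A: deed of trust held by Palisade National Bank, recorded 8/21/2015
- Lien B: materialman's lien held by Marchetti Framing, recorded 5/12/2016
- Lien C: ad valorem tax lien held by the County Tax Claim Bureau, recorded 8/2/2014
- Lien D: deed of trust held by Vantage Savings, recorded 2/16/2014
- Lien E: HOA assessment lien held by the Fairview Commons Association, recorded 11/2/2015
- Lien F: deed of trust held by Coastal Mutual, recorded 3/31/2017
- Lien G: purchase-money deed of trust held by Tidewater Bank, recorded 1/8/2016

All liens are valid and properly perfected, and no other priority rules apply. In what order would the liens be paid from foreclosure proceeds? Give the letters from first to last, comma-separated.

C, D, A, F, G, B, E

Adjusting effective dates: G's effective date is the deed date, 1/7/2016.
As an ad valorem tax lien, C is senior to every other lien.
Ordering the rest by effective date: D (2/16/2014), A (8/21/2015), E (11/2/2015), G (1/7/2016), B (5/12/2016), F (3/31/2017).
E is senior to F before the subordination, so the two trade places.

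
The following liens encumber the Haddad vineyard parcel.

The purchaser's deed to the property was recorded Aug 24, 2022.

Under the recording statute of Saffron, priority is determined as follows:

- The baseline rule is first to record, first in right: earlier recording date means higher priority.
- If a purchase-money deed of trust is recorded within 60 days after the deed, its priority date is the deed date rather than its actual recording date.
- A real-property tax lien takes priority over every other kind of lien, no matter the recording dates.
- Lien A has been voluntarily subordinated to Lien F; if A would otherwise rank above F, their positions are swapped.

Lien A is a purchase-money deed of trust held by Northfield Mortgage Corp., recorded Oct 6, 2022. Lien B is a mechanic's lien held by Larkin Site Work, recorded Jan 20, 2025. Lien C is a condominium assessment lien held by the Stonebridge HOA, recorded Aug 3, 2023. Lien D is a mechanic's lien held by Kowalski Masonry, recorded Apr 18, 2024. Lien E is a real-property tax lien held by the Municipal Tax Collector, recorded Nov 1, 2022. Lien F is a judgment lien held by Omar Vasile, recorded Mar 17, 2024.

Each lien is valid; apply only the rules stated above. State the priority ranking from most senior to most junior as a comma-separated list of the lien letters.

Effective dates after the stated exceptions: A relates back to the deed date Aug 24, 2022.
As a real-property tax lien, E is senior to every other lien.
Among the remaining liens, by effective date: A (Aug 24, 2022), C (Aug 3, 2023), F (Mar 17, 2024), D (Apr 18, 2024), B (Jan 20, 2025).
The subordination applies — A was senior to F — so A and F swap.

E, F, C, A, D, B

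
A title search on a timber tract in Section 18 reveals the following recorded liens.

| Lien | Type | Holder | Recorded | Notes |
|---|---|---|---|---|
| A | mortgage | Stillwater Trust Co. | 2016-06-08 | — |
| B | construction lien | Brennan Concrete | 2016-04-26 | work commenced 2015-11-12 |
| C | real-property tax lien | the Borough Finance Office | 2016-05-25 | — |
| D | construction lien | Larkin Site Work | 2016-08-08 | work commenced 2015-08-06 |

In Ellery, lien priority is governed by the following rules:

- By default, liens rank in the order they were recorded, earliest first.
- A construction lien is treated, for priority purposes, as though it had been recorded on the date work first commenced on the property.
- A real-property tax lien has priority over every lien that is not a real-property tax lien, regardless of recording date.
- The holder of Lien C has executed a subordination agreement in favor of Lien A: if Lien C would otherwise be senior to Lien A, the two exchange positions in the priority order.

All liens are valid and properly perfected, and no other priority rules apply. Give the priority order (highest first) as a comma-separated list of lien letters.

Effective dates after the stated exceptions: B is treated as recorded 2015-11-12, the work-commencement date; D's effective date is 2015-08-06, when work began.
C, as a real-property tax lien, has superpriority and ranks first.
Ordering the rest by effective date: D (2015-08-06), B (2015-11-12), A (2016-06-08).
C would otherwise be senior to A, so under the subordination agreement C and A exchange positions.

A, D, B, C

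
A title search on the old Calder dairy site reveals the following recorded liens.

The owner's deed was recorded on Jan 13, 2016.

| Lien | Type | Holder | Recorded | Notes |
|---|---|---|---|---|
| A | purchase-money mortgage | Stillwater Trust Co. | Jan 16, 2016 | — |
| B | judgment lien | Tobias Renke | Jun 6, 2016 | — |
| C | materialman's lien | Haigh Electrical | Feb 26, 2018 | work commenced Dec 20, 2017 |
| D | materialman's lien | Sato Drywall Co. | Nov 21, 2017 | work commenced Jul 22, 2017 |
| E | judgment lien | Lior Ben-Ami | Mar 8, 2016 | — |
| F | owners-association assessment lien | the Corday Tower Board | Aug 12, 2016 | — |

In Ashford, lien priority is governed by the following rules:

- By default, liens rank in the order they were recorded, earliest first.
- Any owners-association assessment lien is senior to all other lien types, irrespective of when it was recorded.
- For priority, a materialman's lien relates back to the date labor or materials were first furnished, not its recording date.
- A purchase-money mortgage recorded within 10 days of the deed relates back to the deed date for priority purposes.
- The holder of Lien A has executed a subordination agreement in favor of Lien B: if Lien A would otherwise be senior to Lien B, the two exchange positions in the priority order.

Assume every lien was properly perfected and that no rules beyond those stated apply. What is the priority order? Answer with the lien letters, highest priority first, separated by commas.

First, effective dates: A was recorded within the 10-day window, so its effective date is the deed date Jan 13, 2016; C is treated as recorded Dec 20, 2017, the work-commencement date; D's effective date is Jul 22, 2017, when work began.
As an owners-association assessment lien, F is senior to every other lien.
The other liens, earliest effective date first: A (Jan 13, 2016), E (Mar 8, 2016), B (Jun 6, 2016), D (Jul 22, 2017), C (Dec 20, 2017).
A would otherwise be senior to B, so under the subordination agreement A and B exchange positions.

F, B, E, A, D, C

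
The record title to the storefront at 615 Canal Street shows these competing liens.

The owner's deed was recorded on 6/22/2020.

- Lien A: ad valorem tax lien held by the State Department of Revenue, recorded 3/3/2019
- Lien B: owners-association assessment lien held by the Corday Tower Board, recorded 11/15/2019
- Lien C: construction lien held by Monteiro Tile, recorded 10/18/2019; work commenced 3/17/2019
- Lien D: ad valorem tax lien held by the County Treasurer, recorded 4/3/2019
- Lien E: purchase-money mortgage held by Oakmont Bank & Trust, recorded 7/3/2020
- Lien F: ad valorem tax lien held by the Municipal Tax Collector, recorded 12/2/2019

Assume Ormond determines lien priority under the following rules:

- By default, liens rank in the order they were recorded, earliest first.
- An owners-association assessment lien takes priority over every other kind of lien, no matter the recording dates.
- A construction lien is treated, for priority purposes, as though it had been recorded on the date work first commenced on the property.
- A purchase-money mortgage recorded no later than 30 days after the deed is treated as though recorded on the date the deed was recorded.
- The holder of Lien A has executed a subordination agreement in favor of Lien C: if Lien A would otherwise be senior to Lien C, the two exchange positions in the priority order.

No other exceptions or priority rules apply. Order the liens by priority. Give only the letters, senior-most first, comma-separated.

B, C, A, D, F, E

Effective dates after the stated exceptions: C's effective date is 3/17/2019, when work began; E was recorded within the 30-day window, so its effective date is the deed date 6/22/2020.
As an owners-association assessment lien, B is senior to every other lien.
The other liens, earliest effective date first: A (3/3/2019), C (3/17/2019), D (4/3/2019), F (12/2/2019), E (6/22/2020).
Because A would otherwise rank above C, the subordination swaps them.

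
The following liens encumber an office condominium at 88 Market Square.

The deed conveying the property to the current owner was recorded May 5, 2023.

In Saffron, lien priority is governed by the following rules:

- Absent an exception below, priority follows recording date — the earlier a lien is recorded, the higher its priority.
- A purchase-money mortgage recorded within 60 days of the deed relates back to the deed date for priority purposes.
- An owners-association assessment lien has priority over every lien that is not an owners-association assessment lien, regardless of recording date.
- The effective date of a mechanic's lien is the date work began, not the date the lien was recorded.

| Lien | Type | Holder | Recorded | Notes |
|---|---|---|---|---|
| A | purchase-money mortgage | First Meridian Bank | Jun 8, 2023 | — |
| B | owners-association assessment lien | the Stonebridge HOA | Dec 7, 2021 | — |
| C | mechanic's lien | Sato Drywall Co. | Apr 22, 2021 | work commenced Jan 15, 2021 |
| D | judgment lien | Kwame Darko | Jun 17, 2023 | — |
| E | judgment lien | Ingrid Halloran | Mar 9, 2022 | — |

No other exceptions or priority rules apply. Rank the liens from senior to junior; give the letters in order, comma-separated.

B, C, E, A, D

Adjusting effective dates: A was recorded within the 60-day window, so its effective date is the deed date May 5, 2023; C is treated as recorded Jan 15, 2021, the work-commencement date.
B, as an owners-association assessment lien, has superpriority and ranks first.
Among the remaining liens, by effective date: C (Jan 15, 2021), E (Mar 9, 2022), A (May 5, 2023), D (Jun 17, 2023).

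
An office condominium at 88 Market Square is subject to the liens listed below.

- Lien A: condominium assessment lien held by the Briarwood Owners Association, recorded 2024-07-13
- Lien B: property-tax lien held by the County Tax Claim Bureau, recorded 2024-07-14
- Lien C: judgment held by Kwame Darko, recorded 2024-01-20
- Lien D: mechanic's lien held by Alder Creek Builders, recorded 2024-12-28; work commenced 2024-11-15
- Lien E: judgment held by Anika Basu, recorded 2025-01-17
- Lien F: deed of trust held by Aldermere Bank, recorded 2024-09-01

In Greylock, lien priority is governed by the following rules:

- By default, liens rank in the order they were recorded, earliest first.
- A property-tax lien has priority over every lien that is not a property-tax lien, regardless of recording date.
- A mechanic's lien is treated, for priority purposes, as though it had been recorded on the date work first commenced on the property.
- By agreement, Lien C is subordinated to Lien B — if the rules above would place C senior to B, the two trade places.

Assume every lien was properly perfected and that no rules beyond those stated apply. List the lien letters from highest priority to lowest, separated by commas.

Adjusting effective dates: D's effective date is 2024-11-15, when work began.
As a property-tax lien, B is senior to every other lien.
The other liens, earliest effective date first: C (2024-01-20), A (2024-07-13), F (2024-09-01), D (2024-11-15), E (2025-01-17).
Since C is not senior to B, the subordination leaves the order unchanged.

B, C, A, F, D, E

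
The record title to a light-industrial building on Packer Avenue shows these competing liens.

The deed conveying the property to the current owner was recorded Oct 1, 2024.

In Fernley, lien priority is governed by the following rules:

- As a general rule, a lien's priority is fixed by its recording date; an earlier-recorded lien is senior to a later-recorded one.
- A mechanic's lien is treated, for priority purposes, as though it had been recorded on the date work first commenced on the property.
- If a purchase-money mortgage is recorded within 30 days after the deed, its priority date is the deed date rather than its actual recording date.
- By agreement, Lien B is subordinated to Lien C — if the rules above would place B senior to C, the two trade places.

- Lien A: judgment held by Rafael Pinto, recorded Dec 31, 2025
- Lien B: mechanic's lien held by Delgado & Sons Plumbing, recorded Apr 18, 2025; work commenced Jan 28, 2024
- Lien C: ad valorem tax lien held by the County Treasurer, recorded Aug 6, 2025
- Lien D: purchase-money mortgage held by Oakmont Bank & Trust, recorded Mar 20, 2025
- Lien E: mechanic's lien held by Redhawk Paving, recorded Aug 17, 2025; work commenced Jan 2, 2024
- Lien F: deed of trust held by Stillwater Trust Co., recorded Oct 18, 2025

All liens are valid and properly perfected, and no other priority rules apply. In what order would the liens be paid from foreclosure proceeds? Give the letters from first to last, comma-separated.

E, C, D, B, F, A

Effective dates after the stated exceptions: B's effective date is Jan 28, 2024, when work began; D missed the 30-day window (170 days after the deed), so its recording date stands; E relates back to Jan 2, 2024 (work commenced).
By effective date, earliest first: E (Jan 2, 2024), B (Jan 28, 2024), D (Mar 20, 2025), C (Aug 6, 2025), F (Oct 18, 2025), A (Dec 31, 2025).
B would otherwise be senior to C, so under the subordination agreement B and C exchange positions.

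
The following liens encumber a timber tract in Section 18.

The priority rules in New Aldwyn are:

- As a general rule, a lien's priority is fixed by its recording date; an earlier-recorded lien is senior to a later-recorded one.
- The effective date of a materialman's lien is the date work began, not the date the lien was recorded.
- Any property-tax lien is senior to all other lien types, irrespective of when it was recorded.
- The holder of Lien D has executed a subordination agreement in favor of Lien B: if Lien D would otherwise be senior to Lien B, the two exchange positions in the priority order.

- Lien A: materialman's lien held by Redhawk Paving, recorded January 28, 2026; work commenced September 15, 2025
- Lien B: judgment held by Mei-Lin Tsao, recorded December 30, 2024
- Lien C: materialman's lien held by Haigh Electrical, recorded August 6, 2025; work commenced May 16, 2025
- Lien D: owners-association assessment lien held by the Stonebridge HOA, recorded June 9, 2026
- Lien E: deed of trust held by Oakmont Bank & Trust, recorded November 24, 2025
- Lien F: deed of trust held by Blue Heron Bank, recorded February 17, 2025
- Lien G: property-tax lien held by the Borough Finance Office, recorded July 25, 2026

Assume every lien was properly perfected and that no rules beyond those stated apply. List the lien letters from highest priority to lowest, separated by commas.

G, B, F, C, A, E, D

First, effective dates: A is treated as recorded September 15, 2025, the work-commencement date; C's effective date is May 16, 2025, when work began.
G is a property-tax lien and takes priority over every other lien.
Remaining liens by effective date: B (December 30, 2024), F (February 17, 2025), C (May 16, 2025), A (September 15, 2025), E (November 24, 2025), D (June 9, 2026).
D is already junior to B, so the subordination agreement changes nothing.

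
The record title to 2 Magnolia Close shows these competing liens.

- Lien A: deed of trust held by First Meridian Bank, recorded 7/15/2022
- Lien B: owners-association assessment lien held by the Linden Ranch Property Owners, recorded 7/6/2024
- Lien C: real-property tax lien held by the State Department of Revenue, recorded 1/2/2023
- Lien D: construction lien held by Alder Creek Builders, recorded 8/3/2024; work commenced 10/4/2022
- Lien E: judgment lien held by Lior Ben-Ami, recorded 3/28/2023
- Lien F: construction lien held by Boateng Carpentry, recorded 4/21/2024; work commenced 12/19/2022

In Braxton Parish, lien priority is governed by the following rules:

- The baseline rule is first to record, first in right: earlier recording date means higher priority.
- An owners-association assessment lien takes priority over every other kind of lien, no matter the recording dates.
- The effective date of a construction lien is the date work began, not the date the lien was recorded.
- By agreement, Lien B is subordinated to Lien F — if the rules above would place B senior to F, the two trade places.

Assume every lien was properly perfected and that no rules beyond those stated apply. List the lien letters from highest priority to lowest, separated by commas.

F, A, D, B, C, E

Effective dates after the stated exceptions: D is treated as recorded 10/4/2022, the work-commencement date; F is treated as recorded 12/19/2022, the work-commencement date.
B is an owners-association assessment lien and takes priority over every other lien.
The other liens, earliest effective date first: A (7/15/2022), D (10/4/2022), F (12/19/2022), C (1/2/2023), E (3/28/2023).
B would otherwise be senior to F, so under the subordination agreement B and F exchange positions.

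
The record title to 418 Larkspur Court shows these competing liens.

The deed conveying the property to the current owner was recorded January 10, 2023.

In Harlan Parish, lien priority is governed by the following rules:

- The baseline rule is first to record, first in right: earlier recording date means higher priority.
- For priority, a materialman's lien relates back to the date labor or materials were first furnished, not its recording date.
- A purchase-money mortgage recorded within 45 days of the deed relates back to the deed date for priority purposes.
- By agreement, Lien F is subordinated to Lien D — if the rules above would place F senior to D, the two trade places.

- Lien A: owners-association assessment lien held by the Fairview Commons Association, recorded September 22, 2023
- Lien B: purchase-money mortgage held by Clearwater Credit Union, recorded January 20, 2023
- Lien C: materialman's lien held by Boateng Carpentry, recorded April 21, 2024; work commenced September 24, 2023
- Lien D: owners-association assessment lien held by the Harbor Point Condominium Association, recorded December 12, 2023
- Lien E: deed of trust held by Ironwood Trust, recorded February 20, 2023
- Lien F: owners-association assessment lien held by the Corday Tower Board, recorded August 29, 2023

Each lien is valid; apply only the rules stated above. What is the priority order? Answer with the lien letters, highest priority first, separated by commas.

Effective dates after the stated exceptions: B relates back to the deed date January 10, 2023; C relates back to September 24, 2023 (work commenced).
Ordering by effective date: B (January 10, 2023), E (February 20, 2023), F (August 29, 2023), A (September 22, 2023), C (September 24, 2023), D (December 12, 2023).
F would otherwise be senior to D, so under the subordination agreement F and D exchange positions.

B, E, D, A, C, F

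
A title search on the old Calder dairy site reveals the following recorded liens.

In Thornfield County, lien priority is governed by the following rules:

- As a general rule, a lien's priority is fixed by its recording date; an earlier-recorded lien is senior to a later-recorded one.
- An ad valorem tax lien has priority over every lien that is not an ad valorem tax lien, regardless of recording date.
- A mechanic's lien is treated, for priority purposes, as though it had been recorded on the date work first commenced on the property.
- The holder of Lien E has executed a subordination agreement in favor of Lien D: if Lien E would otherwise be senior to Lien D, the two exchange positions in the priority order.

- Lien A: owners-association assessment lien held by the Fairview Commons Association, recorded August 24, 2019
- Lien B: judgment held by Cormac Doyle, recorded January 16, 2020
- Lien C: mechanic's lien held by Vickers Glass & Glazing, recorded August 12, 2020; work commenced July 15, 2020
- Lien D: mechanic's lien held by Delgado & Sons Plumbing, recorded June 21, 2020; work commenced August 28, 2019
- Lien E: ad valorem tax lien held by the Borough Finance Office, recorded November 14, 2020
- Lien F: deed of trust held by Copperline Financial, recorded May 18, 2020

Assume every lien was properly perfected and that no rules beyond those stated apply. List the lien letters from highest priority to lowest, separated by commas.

D, A, E, B, F, C

First, effective dates: C relates back to July 15, 2020 (work commenced); D's effective date is August 28, 2019, when work began.
As an ad valorem tax lien, E is senior to every other lien.
Among the remaining liens, by effective date: A (August 24, 2019), D (August 28, 2019), B (January 16, 2020), F (May 18, 2020), C (July 15, 2020).
The subordination applies — E was senior to D — so E and D swap.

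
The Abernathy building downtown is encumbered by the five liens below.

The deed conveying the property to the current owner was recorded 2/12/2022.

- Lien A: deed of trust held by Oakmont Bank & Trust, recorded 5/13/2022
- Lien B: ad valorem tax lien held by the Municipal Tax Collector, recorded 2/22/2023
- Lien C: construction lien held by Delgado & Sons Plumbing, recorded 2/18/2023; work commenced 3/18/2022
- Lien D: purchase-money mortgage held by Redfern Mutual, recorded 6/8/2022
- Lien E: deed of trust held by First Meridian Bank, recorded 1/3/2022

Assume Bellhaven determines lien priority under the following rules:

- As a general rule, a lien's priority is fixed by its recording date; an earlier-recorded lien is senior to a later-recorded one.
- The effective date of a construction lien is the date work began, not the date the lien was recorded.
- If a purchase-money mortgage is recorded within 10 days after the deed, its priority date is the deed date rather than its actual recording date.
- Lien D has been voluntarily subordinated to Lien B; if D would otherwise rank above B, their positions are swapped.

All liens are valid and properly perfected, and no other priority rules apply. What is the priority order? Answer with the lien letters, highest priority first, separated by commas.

Effective dates after the stated exceptions: C relates back to 3/18/2022 (work commenced); D was recorded 116 days after the deed — beyond 10 days — so no relation-back applies.
By effective date: E (1/3/2022), C (3/18/2022), A (5/13/2022), D (6/8/2022), B (2/22/2023).
D is senior to B before the subordination, so the two trade places.

E, C, A, B, D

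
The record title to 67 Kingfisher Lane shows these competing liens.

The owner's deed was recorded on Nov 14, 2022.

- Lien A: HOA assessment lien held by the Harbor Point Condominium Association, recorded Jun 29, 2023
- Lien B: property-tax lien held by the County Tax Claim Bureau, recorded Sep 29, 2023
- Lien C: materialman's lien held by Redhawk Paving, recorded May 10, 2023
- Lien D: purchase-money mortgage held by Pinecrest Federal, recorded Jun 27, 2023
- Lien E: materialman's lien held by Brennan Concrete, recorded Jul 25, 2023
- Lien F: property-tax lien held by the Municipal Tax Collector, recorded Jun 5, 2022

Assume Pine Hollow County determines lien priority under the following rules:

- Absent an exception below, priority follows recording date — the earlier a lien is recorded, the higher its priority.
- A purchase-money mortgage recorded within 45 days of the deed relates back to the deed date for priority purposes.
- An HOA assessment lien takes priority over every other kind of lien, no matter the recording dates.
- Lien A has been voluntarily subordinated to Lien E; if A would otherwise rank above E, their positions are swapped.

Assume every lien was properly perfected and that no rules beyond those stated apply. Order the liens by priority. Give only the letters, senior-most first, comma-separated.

Adjusting effective dates: D was recorded 225 days after the deed — beyond 45 days — so no relation-back applies.
A, as an HOA assessment lien, has superpriority and ranks first.
Ordering the rest by effective date: F (Jun 5, 2022), C (May 10, 2023), D (Jun 27, 2023), E (Jul 25, 2023), B (Sep 29, 2023).
Because A would otherwise rank above E, the subordination swaps them.

E, F, C, D, A, B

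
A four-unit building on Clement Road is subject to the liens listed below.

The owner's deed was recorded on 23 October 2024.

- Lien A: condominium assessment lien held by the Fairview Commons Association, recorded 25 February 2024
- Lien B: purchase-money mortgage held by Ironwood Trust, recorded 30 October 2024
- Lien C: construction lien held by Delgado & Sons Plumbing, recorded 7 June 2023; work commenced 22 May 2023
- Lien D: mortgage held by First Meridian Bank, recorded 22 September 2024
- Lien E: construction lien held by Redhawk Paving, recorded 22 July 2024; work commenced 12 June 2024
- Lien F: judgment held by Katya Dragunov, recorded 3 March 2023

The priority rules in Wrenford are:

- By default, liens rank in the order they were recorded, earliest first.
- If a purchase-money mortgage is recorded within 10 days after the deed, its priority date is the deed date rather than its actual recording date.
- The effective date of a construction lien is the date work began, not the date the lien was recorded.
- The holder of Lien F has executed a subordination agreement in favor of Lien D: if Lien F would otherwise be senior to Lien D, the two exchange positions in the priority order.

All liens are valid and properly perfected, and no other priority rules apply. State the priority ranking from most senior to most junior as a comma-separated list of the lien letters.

D, C, A, E, F, B

Effective dates: B was recorded within the 10-day window, so its effective date is the deed date 23 October 2024; C's effective date is 22 May 2023, when work began; E is treated as recorded 12 June 2024, the work-commencement date.
Ordering by effective date: F (3 March 2023), C (22 May 2023), A (25 February 2024), E (12 June 2024), D (22 September 2024), B (23 October 2024).
F is senior to D before the subordination, so the two trade places.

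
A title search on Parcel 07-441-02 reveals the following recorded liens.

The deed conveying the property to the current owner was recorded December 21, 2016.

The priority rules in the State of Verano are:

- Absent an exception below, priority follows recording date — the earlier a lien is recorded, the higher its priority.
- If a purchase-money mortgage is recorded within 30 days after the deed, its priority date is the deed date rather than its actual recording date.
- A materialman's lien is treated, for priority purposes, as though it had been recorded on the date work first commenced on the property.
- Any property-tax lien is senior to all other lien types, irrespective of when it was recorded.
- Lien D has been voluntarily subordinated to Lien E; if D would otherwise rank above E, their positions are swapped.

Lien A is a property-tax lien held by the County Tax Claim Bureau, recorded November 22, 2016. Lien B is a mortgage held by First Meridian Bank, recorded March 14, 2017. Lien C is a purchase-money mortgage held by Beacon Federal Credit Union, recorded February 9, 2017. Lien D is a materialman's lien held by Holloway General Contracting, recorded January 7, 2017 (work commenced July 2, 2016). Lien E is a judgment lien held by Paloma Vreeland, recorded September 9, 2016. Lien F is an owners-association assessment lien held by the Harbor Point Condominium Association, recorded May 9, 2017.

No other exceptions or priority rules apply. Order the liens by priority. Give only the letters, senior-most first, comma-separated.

First, effective dates: C missed the 30-day window (50 days after the deed), so its recording date stands; D is treated as recorded July 2, 2016, the work-commencement date.
A is a property-tax lien, so it outranks all other liens regardless of date.
Remaining liens by effective date: D (July 2, 2016), E (September 9, 2016), C (February 9, 2017), B (March 14, 2017), F (May 9, 2017).
D is senior to E before the subordination, so the two trade places.

A, E, D, C, B, F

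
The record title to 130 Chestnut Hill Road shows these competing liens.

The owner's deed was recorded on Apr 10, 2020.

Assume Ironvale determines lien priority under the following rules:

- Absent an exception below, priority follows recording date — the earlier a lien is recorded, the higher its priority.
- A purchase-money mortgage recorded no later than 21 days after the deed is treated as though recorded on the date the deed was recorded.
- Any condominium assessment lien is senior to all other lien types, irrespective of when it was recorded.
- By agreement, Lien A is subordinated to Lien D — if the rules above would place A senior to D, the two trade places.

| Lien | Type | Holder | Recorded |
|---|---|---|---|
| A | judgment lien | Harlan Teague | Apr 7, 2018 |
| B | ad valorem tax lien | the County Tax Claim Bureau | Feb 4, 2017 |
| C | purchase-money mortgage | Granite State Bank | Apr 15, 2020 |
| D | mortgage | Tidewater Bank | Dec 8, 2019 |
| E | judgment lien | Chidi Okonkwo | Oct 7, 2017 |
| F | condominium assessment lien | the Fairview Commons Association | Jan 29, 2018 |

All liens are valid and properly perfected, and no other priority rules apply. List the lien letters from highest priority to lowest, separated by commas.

Effective dates after the stated exceptions: C relates back to the deed date Apr 10, 2020.
F is a condominium assessment lien, so it outranks all other liens regardless of date.
Ordering the rest by effective date: B (Feb 4, 2017), E (Oct 7, 2017), A (Apr 7, 2018), D (Dec 8, 2019), C (Apr 10, 2020).
Because A would otherwise rank above D, the subordination swaps them.

F, B, E, D, A, C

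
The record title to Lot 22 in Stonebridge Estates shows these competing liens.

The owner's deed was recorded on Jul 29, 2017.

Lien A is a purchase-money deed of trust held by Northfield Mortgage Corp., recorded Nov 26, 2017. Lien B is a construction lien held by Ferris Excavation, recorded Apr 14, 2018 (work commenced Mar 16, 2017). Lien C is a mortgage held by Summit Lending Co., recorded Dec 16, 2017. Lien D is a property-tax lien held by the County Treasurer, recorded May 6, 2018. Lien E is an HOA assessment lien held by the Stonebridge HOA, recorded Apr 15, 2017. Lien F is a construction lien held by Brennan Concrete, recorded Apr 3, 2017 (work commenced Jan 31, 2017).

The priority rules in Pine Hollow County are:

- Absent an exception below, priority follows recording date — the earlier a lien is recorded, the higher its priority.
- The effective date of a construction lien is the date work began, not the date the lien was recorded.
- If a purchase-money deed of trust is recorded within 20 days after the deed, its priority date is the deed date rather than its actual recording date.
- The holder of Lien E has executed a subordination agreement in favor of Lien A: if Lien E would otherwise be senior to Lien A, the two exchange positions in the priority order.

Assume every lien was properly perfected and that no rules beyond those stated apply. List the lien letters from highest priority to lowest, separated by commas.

First, effective dates: A was recorded 120 days after the deed — beyond 20 days — so no relation-back applies; B is treated as recorded Mar 16, 2017, the work-commencement date; F is treated as recorded Jan 31, 2017, the work-commencement date.
Ordering by effective date: F (Jan 31, 2017), B (Mar 16, 2017), E (Apr 15, 2017), A (Nov 26, 2017), C (Dec 16, 2017), D (May 6, 2018).
The subordination applies — E was senior to A — so E and A swap.

F, B, A, E, C, D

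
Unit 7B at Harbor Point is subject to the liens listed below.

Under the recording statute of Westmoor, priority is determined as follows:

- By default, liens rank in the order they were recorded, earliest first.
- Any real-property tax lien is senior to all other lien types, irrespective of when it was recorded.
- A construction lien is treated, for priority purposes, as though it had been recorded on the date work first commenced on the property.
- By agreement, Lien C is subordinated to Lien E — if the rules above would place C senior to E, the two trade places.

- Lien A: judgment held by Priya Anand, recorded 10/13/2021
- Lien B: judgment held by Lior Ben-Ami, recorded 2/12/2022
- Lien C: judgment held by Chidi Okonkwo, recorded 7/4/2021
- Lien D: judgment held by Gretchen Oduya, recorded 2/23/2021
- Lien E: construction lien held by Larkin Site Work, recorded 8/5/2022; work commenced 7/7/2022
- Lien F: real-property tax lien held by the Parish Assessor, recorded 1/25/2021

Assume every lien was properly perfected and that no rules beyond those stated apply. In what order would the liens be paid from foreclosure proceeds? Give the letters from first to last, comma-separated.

F, D, E, A, B, C

First, effective dates: E's effective date is 7/7/2022, when work began.
F is a real-property tax lien, so it outranks all other liens regardless of date.
The other liens, earliest effective date first: D (2/23/2021), C (7/4/2021), A (10/13/2021), B (2/12/2022), E (7/7/2022).
The subordination applies — C was senior to E — so C and E swap.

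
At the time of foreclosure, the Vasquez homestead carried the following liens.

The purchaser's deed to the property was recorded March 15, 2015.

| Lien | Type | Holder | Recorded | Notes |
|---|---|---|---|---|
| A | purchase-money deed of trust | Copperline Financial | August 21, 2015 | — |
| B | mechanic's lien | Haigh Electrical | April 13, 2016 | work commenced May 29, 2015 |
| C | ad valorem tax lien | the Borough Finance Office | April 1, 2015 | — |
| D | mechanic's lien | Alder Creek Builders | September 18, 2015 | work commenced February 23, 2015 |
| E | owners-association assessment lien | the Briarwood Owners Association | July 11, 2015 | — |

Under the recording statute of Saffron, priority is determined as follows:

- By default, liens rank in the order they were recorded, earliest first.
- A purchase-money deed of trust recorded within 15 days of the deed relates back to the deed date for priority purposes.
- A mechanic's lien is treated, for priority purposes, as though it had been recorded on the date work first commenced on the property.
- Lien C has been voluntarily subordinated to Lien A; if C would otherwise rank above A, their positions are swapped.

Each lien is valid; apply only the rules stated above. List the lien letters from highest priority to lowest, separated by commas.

Effective dates after the stated exceptions: A was recorded 159 days after the deed — beyond 15 days — so no relation-back applies; B relates back to May 29, 2015 (work commenced); D relates back to February 23, 2015 (work commenced).
By effective date, earliest first: D (February 23, 2015), C (April 1, 2015), B (May 29, 2015), E (July 11, 2015), A (August 21, 2015).
Because C would otherwise rank above A, the subordination swaps them.

D, A, B, E, C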